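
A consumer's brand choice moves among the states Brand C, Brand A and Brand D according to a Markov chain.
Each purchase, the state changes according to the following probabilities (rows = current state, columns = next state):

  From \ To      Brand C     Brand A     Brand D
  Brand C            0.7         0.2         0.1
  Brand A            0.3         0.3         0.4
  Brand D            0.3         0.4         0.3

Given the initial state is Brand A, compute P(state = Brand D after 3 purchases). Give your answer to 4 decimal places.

0.2470

Propagate the distribution vector 3 purchases from Brand A.
After 0 purchases: (0.0000, 1.0000, 0.0000)
After 1 purchase: (0.3000, 0.3000, 0.4000)
After 2 purchases: (0.4200, 0.3100, 0.2700)
After 3 purchases: (0.4680, 0.2850, 0.2470)
P(in Brand D after 3 purchases) = 0.2470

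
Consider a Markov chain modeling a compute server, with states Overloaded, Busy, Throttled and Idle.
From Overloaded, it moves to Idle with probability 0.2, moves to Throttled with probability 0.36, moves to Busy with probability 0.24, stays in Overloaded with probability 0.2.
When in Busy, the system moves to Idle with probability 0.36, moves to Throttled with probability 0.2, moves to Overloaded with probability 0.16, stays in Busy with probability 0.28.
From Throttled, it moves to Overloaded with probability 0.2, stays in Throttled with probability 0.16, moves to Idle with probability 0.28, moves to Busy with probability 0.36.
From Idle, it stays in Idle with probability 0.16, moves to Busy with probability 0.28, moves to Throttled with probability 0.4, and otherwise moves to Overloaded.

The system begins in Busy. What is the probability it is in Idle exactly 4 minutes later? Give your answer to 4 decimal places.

0.2583

Propagate the distribution vector 4 minutes from Busy.
After 0 minutes: (0.0000, 1.0000, 0.0000, 0.0000)
After 1 minute: (0.1600, 0.2800, 0.2000, 0.3600)
After 2 minutes: (0.1744, 0.2896, 0.2896, 0.2464)
After 3 minutes: (0.1786, 0.2962, 0.2656, 0.2596)
After 4 minutes: (0.1778, 0.2941, 0.2699, 0.2583)
P(in Idle after 4 minutes) = 0.2583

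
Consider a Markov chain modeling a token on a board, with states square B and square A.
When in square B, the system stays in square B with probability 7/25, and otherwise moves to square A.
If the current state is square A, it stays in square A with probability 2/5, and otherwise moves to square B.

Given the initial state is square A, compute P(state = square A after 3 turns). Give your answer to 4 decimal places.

0.5306

Propagate the distribution vector 3 turns from square A.
After 0 turns: (0.0000, 1.0000)
After 1 turn: (0.6000, 0.4000)
After 2 turns: (0.4080, 0.5920)
After 3 turns: (0.4694, 0.5306)
P(in square A after 3 turns) = 0.5306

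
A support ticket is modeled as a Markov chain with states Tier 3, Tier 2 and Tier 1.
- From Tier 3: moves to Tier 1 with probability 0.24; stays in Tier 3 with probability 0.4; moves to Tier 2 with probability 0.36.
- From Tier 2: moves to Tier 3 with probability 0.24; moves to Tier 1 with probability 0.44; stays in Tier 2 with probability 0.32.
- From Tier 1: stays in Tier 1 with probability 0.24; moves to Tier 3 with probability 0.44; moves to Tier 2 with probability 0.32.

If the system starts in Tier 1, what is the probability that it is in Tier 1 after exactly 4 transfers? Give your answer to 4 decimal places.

0.3069

Propagate the distribution vector 4 transfers from Tier 1.
After 0 transfers: (0.0000, 0.0000, 1.0000)
After 1 transfer: (0.4400, 0.3200, 0.2400)
After 2 transfers: (0.3584, 0.3376, 0.3040)
After 3 transfers: (0.3581, 0.3343, 0.3075)
After 4 transfers: (0.3588, 0.3343, 0.3069)
P(in Tier 1 after 4 transfers) = 0.3069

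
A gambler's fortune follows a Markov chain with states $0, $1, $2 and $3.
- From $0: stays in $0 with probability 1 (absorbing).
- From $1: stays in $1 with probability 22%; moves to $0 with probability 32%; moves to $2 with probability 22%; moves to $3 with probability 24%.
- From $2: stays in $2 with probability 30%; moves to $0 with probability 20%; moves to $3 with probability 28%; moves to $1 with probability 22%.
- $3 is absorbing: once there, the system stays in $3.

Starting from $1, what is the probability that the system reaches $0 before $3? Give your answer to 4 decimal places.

Let h(s) be the probability of absorption at $0 starting from transient state s. Then h($0) = 1 and h($3) = 0. By first-step analysis:
h($1) = 0.32·1 + 0.22·h($1) + 0.22·h($2) + 0.24·0
h($2) = 0.2·1 + 0.22·h($1) + 0.3·h($2) + 0.28·0
Solving: h($1) = 0.5386, h($2) = 0.4550.
Starting from $1, the probability is 0.5386.

0.5386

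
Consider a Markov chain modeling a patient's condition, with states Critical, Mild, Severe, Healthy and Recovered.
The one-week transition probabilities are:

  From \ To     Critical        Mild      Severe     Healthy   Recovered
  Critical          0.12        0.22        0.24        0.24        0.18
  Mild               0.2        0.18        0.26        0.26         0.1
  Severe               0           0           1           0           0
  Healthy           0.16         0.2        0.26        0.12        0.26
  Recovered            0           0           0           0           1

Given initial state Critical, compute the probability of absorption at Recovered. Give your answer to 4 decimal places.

Let h(s) be the probability of absorption at Recovered starting from transient state s. Then h(Recovered) = 1 and h(Severe) = 0. By first-step analysis:
h(Critical) = 0.12·h(Critical) + 0.22·h(Mild) + 0.24·0 + 0.24·h(Healthy) + 0.18·1
h(Mild) = 0.2·h(Critical) + 0.18·h(Mild) + 0.26·0 + 0.26·h(Healthy) + 0.1·1
h(Healthy) = 0.16·h(Critical) + 0.2·h(Mild) + 0.26·0 + 0.12·h(Healthy) + 0.26·1
Solving: h(Critical) = 0.4212, h(Mild) = 0.3693, h(Healthy) = 0.4560.
Starting from Critical, the probability is 0.4212.

0.4212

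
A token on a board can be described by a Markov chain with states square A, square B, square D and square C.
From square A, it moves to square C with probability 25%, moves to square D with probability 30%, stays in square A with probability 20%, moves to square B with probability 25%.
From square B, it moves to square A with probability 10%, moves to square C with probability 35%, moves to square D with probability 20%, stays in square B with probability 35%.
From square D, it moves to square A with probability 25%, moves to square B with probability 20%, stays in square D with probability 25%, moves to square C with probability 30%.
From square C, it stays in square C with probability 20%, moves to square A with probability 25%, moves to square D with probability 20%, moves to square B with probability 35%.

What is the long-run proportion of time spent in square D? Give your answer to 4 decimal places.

Let the stationary distribution be π with π = πP and π_1 + π_2 + π_3 + π_4 = 1.
π_1 = 0.2·π_1 + 0.1·π_2 + 0.25·π_3 + 0.25·π_4
π_2 = 0.25·π_1 + 0.35·π_2 + 0.2·π_3 + 0.35·π_4
π_3 = 0.3·π_1 + 0.2·π_2 + 0.25·π_3 + 0.2·π_4
Solving with the normalization constraint gives π = (0.1958, 0.2957, 0.2311, 0.2773).
So the stationary probability of square D is 0.2311.

0.2311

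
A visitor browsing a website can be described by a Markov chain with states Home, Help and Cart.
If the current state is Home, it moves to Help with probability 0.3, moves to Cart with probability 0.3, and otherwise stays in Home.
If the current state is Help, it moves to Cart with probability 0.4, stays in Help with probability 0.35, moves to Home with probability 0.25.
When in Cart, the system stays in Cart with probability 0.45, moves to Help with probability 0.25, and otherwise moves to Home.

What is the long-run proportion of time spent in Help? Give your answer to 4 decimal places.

0.2954

Let the stationary distribution be π with π = πP and π_1 + π_2 + π_3 = 1.
π_1 = 0.4·π_1 + 0.25·π_2 + 0.3·π_3
π_2 = 0.3·π_1 + 0.35·π_2 + 0.25·π_3
Solving with the normalization constraint gives π = (0.3169, 0.2954, 0.3877).
So the stationary probability of Help is 0.2954.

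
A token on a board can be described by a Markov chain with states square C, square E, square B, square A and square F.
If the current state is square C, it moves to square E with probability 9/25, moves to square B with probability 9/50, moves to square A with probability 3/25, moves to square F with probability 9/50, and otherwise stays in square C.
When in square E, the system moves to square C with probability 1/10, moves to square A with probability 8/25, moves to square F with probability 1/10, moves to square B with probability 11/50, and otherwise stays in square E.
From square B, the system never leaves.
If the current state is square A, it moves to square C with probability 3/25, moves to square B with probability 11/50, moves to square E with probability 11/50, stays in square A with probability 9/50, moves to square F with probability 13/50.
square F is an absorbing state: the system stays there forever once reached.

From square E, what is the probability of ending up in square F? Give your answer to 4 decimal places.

Let h(s) be the probability of absorption at square F starting from transient state s. Then h(square F) = 1 and h(square B) = 0. By first-step analysis:
h(square C) = 0.16·h(square C) + 0.36·h(square E) + 0.18·0 + 0.12·h(square A) + 0.18·1
h(square E) = 0.1·h(square C) + 0.26·h(square E) + 0.22·0 + 0.32·h(square A) + 0.1·1
h(square A) = 0.12·h(square C) + 0.22·h(square E) + 0.22·0 + 0.18·h(square A) + 0.26·1
Solving: h(square C) = 0.4614, h(square E) = 0.4115, h(square A) = 0.4950.
Starting from square E, the probability is 0.4115.

0.4115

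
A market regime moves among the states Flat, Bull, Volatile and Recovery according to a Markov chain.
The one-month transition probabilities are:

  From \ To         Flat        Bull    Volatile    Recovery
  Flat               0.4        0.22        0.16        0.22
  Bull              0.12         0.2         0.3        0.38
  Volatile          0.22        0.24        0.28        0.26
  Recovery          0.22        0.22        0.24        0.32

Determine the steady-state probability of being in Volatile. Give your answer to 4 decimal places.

Let the stationary distribution be π with π = πP and π_1 + π_2 + π_3 + π_4 = 1.
π_1 = 0.4·π_1 + 0.12·π_2 + 0.22·π_3 + 0.22·π_4
π_2 = 0.22·π_1 + 0.2·π_2 + 0.24·π_3 + 0.22·π_4
π_3 = 0.16·π_1 + 0.3·π_2 + 0.28·π_3 + 0.24·π_4
Solving with the normalization constraint gives π = (0.2414, 0.2205, 0.2437, 0.2945).
So the stationary probability of Volatile is 0.2437.

0.2437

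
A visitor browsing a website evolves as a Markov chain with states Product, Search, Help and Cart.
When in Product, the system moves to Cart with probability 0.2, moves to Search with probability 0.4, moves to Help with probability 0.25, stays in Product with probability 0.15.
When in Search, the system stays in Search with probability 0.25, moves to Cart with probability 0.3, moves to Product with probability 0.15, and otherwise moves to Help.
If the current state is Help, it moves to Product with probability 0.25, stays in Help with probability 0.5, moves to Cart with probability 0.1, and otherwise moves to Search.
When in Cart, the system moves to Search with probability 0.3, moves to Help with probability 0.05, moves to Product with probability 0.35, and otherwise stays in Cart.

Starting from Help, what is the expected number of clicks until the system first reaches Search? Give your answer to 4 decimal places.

4.2804

Let t(s) be the expected number of clicks to first reach Search from state s, with t(Search) = 0. Conditioning on the first click:
t(Product) = 1 + 0.15·t(Product) + 0.25·t(Help) + 0.2·t(Cart)
t(Help) = 1 + 0.25·t(Product) + 0.5·t(Help) + 0.1·t(Cart)
t(Cart) = 1 + 0.35·t(Product) + 0.05·t(Help) + 0.3·t(Cart)
Solving: t(Product) = 3.2226, t(Help) = 4.2804, t(Cart) = 3.3456.
Expected clicks from Help to Search: 4.2804.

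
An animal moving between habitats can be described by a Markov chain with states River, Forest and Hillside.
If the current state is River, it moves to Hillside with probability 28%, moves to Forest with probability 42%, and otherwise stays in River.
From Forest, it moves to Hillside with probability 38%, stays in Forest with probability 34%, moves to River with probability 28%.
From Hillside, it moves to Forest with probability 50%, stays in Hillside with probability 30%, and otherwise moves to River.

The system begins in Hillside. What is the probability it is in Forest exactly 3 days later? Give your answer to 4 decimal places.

Propagate the distribution vector 3 days from Hillside.
After 0 days: (0.0000, 0.0000, 1.0000)
After 1 day: (0.2000, 0.5000, 0.3000)
After 2 days: (0.2600, 0.4040, 0.3360)
After 3 days: (0.2583, 0.4146, 0.3271)
P(in Forest after 3 days) = 0.4146

0.4146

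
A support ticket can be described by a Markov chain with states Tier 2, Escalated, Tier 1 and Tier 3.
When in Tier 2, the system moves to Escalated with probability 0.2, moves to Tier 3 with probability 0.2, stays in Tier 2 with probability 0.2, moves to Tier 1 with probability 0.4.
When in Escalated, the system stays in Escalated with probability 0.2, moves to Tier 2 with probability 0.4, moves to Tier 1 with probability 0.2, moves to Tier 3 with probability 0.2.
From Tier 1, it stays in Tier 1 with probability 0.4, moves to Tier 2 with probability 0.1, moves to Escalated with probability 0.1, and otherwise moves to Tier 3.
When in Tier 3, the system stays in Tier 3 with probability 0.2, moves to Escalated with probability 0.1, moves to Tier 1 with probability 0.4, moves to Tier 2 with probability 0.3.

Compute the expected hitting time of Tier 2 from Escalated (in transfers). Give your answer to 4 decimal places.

Let t(s) be the expected number of transfers to first reach Tier 2 from state s, with t(Tier 2) = 0. Conditioning on the first transfer:
t(Escalated) = 1 + 0.2·t(Escalated) + 0.2·t(Tier 1) + 0.2·t(Tier 3)
t(Tier 1) = 1 + 0.1·t(Escalated) + 0.4·t(Tier 1) + 0.4·t(Tier 3)
t(Tier 3) = 1 + 0.1·t(Escalated) + 0.4·t(Tier 1) + 0.2·t(Tier 3)
Solving: t(Escalated) = 3.5849, t(Tier 1) = 5.0943, t(Tier 3) = 4.2453.
Expected transfers from Escalated to Tier 2: 3.5849.

3.5849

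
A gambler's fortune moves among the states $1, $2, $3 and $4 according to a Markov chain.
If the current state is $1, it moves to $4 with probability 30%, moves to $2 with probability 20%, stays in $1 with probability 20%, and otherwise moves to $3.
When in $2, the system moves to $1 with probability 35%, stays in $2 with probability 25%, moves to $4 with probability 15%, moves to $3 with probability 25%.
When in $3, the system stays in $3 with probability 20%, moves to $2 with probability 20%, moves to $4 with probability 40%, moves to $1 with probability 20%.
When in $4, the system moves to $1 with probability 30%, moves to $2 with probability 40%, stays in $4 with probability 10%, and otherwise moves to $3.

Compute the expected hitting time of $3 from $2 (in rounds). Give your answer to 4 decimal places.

Let t(s) be the expected number of rounds to first reach $3 from state s, with t($3) = 0. Conditioning on the first round:
t($1) = 1 + 0.2·t($1) + 0.2·t($2) + 0.3·t($4)
t($2) = 1 + 0.35·t($1) + 0.25·t($2) + 0.15·t($4)
t($4) = 1 + 0.3·t($1) + 0.4·t($2) + 0.1·t($4)
Solving: t($1) = 3.7681, t($2) = 3.9130, t($4) = 4.1063.
Expected rounds from $2 to $3: 3.9130.

3.9130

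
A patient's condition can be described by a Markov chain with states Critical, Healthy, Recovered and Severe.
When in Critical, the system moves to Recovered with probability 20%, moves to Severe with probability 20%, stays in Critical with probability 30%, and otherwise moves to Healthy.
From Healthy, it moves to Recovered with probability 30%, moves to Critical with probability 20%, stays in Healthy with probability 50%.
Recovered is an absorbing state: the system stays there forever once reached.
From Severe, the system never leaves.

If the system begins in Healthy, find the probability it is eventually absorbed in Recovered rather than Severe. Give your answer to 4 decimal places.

Let h(s) be the probability of absorption at Recovered starting from transient state s. Then h(Recovered) = 1 and h(Severe) = 0. By first-step analysis:
h(Critical) = 0.3·h(Critical) + 0.3·h(Healthy) + 0.2·1 + 0.2·0
h(Healthy) = 0.2·h(Critical) + 0.5·h(Healthy) + 0.3·1
Solving: h(Critical) = 0.6552, h(Healthy) = 0.8621.
Starting from Healthy, the probability is 0.8621.

0.8621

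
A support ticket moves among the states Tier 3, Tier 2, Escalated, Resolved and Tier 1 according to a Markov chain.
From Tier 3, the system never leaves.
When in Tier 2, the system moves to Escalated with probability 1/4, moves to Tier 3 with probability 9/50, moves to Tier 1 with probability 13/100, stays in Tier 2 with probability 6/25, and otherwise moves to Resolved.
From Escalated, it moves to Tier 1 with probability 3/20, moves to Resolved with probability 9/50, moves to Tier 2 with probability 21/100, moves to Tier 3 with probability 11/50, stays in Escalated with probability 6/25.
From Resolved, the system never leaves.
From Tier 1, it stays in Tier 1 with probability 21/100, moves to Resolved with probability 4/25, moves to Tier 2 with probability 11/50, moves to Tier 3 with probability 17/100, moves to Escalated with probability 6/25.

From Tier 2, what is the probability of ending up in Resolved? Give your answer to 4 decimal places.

Let h(s) be the probability of absorption at Resolved starting from transient state s. Then h(Resolved) = 1 and h(Tier 3) = 0. By first-step analysis:
h(Tier 2) = 0.18·0 + 0.24·h(Tier 2) + 0.25·h(Escalated) + 0.2·1 + 0.13·h(Tier 1)
h(Escalated) = 0.22·0 + 0.21·h(Tier 2) + 0.24·h(Escalated) + 0.18·1 + 0.15·h(Tier 1)
h(Tier 1) = 0.17·0 + 0.22·h(Tier 2) + 0.24·h(Escalated) + 0.16·1 + 0.21·h(Tier 1)
Solving: h(Tier 2) = 0.5011, h(Escalated) = 0.4711, h(Tier 1) = 0.4852.
Starting from Tier 2, the probability is 0.5011.

0.5011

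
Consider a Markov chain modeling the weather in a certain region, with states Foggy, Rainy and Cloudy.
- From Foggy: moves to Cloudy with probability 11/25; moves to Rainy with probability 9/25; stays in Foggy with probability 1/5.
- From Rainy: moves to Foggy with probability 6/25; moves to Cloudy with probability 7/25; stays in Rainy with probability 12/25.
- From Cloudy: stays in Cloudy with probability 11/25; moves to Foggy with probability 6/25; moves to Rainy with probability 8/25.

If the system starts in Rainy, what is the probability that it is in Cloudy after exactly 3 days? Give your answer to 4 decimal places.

Propagate the distribution vector 3 days from Rainy.
After 0 days: (0.0000, 1.0000, 0.0000)
After 1 day: (0.2400, 0.4800, 0.2800)
After 2 days: (0.2304, 0.4064, 0.3632)
After 3 days: (0.2308, 0.3942, 0.3750)
P(in Cloudy after 3 days) = 0.3750

0.3750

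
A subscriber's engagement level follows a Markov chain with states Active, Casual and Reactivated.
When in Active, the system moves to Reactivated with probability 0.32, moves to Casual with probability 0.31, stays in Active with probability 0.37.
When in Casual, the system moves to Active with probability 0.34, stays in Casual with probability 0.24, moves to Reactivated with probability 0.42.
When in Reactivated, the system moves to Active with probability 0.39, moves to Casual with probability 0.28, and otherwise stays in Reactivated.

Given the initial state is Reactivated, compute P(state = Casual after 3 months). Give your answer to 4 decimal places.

Propagate the distribution vector 3 months from Reactivated.
After 0 months: (0.0000, 0.0000, 1.0000)
After 1 month: (0.3900, 0.2800, 0.3300)
After 2 months: (0.3682, 0.2805, 0.3513)
After 3 months: (0.3686, 0.2798, 0.3516)
P(in Casual after 3 months) = 0.2798

0.2798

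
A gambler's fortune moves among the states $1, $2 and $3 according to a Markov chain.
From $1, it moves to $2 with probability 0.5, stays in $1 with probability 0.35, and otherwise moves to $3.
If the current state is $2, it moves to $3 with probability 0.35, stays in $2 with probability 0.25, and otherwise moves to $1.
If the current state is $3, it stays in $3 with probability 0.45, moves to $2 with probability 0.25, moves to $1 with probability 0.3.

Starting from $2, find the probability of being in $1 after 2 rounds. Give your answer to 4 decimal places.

Sum over the intermediate state after 1 round:
P = P($2→$1)·P($1→$1) + P($2→$2)·P($2→$1) + P($2→$3)·P($3→$1)
  = 0.4×0.35 + 0.25×0.4 + 0.35×0.3
  = 0.1400 + 0.1000 + 0.1050 = 0.3450

0.3450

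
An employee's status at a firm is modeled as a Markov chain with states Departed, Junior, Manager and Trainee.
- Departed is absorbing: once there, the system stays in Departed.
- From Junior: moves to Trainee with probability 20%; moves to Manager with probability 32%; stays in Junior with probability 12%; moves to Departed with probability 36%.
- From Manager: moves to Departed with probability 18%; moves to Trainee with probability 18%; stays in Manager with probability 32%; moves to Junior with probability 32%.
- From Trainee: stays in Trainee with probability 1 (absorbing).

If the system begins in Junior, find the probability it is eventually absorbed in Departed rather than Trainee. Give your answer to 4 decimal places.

0.6097

Let h(s) be the probability of absorption at Departed starting from transient state s. Then h(Departed) = 1 and h(Trainee) = 0. By first-step analysis:
h(Junior) = 0.36·1 + 0.12·h(Junior) + 0.32·h(Manager) + 0.2·0
h(Manager) = 0.18·1 + 0.32·h(Junior) + 0.32·h(Manager) + 0.18·0
Solving: h(Junior) = 0.6097, h(Manager) = 0.5516.
Starting from Junior, the probability is 0.6097.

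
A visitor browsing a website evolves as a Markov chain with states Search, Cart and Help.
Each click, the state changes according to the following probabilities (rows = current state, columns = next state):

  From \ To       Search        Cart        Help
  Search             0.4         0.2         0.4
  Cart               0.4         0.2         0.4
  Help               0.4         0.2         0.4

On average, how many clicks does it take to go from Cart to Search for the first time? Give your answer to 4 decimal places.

2.5000

Let t(s) be the expected number of clicks to first reach Search from state s, with t(Search) = 0. Conditioning on the first click:
t(Cart) = 1 + 0.2·t(Cart) + 0.4·t(Help)
t(Help) = 1 + 0.2·t(Cart) + 0.4·t(Help)
Solving: t(Cart) = 2.5000, t(Help) = 2.5000.
Expected clicks from Cart to Search: 2.5000.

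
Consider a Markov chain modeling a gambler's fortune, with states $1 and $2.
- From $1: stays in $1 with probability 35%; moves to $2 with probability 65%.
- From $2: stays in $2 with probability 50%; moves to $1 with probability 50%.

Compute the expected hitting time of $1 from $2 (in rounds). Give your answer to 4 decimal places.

Let t(s) be the expected number of rounds to first reach $1 from state s, with t($1) = 0. Conditioning on the first round:
t($2) = 1 + 0.5·t($2)
Solving: t($2) = 2.0000.
Expected rounds from $2 to $1: 2.0000.

2.0000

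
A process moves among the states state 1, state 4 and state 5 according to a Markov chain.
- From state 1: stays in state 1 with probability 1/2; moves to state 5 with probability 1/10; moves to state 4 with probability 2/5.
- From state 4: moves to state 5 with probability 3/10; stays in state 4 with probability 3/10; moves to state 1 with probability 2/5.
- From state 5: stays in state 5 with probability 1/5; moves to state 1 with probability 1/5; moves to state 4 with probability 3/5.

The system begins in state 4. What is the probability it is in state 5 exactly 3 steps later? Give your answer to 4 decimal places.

Propagate the distribution vector 3 steps from state 4.
After 0 steps: (0.0000, 1.0000, 0.0000)
After 1 step: (0.4000, 0.3000, 0.3000)
After 2 steps: (0.3800, 0.4300, 0.1900)
After 3 steps: (0.4000, 0.3950, 0.2050)
P(in state 5 after 3 steps) = 0.2050

0.2050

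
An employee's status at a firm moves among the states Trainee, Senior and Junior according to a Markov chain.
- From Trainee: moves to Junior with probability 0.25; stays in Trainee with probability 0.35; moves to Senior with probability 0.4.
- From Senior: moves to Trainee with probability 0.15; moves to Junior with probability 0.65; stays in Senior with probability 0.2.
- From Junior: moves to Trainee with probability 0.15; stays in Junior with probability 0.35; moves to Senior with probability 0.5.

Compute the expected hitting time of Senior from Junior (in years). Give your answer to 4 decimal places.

2.0779

Let t(s) be the expected number of years to first reach Senior from state s, with t(Senior) = 0. Conditioning on the first year:
t(Trainee) = 1 + 0.35·t(Trainee) + 0.25·t(Junior)
t(Junior) = 1 + 0.15·t(Trainee) + 0.35·t(Junior)
Solving: t(Trainee) = 2.3377, t(Junior) = 2.0779.
Expected years from Junior to Senior: 2.0779.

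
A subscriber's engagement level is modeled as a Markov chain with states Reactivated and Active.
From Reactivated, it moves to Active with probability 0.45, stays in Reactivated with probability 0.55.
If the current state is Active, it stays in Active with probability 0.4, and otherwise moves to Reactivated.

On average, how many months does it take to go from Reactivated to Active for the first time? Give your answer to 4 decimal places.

Let t(s) be the expected number of months to first reach Active from state s, with t(Active) = 0. Conditioning on the first month:
t(Reactivated) = 1 + 0.55·t(Reactivated)
Solving: t(Reactivated) = 2.2222.
Expected months from Reactivated to Active: 2.2222.

2.2222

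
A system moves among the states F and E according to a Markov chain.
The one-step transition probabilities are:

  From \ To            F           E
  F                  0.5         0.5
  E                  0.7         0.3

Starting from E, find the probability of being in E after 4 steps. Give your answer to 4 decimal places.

0.4176

Propagate the distribution vector 4 steps from E.
After 0 steps: (0.0000, 1.0000)
After 1 step: (0.7000, 0.3000)
After 2 steps: (0.5600, 0.4400)
After 3 steps: (0.5880, 0.4120)
After 4 steps: (0.5824, 0.4176)
P(in E after 4 steps) = 0.4176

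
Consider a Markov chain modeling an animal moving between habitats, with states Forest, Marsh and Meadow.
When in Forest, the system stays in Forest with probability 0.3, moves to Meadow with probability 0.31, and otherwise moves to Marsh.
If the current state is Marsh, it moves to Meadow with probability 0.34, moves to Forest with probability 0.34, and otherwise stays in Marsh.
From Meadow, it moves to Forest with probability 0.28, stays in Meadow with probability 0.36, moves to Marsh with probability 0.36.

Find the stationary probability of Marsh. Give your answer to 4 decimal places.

Let the stationary distribution be π with π = πP and π_1 + π_2 + π_3 = 1.
π_1 = 0.3·π_1 + 0.34·π_2 + 0.28·π_3
π_2 = 0.39·π_1 + 0.32·π_2 + 0.36·π_3
Solving with the normalization constraint gives π = (0.3075, 0.3550, 0.3375).
So the stationary probability of Marsh is 0.3550.

0.3550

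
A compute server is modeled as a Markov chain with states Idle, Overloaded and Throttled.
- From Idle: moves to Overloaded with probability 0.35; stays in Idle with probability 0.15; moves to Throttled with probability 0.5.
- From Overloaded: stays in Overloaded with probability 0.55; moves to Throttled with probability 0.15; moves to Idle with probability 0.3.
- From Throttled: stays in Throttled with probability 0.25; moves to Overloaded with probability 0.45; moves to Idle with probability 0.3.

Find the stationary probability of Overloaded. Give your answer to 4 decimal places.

Let the stationary distribution be π with π = πP and π_1 + π_2 + π_3 = 1.
π_1 = 0.15·π_1 + 0.3·π_2 + 0.3·π_3
π_2 = 0.35·π_1 + 0.55·π_2 + 0.45·π_3
Solving with the normalization constraint gives π = (0.2609, 0.4710, 0.2681).
So the stationary probability of Overloaded is 0.4710.

0.4710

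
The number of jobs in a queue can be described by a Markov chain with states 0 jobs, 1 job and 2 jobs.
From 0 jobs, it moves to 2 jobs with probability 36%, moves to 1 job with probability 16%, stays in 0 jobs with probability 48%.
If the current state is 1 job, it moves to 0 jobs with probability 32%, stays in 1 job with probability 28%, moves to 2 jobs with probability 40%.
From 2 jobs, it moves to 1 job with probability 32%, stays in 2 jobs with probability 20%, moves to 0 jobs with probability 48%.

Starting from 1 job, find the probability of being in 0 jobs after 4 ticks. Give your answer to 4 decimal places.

Propagate the distribution vector 4 ticks from 1 job.
After 0 ticks: (0.0000, 1.0000, 0.0000)
After 1 tick: (0.3200, 0.2800, 0.4000)
After 2 ticks: (0.4352, 0.2576, 0.3072)
After 3 ticks: (0.4388, 0.2401, 0.3212)
After 4 ticks: (0.4416, 0.2402, 0.3182)
P(in 0 jobs after 4 ticks) = 0.4416

0.4416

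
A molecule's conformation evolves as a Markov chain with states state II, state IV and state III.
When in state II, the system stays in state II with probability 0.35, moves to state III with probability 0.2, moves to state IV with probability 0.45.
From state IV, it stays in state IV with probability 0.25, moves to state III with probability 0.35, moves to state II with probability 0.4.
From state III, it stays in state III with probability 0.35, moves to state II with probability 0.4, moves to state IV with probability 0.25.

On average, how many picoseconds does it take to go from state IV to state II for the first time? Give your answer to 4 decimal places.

Let t(s) be the expected number of picoseconds to first reach state II from state s, with t(state II) = 0. Conditioning on the first picosecond:
t(state IV) = 1 + 0.25·t(state IV) + 0.35·t(state III)
t(state III) = 1 + 0.25·t(state IV) + 0.35·t(state III)
Solving: t(state IV) = 2.5000, t(state III) = 2.5000.
Expected picoseconds from state IV to state II: 2.5000.

2.5000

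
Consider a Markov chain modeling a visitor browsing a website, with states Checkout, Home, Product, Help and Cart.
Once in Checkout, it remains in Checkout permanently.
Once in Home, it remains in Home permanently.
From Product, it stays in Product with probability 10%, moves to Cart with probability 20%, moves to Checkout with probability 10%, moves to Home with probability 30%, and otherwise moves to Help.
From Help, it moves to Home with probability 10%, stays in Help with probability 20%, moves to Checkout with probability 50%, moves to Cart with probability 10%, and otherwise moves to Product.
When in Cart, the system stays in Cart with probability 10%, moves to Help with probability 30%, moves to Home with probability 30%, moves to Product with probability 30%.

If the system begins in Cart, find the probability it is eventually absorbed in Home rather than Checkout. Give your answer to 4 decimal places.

Let h(s) be the probability of absorption at Home starting from transient state s. Then h(Home) = 1 and h(Checkout) = 0. By first-step analysis:
h(Product) = 0.1·0 + 0.3·1 + 0.1·h(Product) + 0.3·h(Help) + 0.2·h(Cart)
h(Help) = 0.5·0 + 0.1·1 + 0.1·h(Product) + 0.2·h(Help) + 0.1·h(Cart)
h(Cart) = 0.3·1 + 0.3·h(Product) + 0.3·h(Help) + 0.1·h(Cart)
Solving: h(Product) = 0.5593, h(Help) = 0.2712, h(Cart) = 0.6102.
Starting from Cart, the probability is 0.6102.

0.6102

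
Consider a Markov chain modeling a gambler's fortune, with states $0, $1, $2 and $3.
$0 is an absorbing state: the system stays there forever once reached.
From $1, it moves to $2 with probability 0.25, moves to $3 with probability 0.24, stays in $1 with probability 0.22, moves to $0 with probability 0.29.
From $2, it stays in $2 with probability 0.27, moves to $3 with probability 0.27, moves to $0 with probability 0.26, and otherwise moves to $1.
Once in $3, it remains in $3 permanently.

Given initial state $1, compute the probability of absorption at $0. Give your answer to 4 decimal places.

0.5327

Let h(s) be the probability of absorption at $0 starting from transient state s. Then h($0) = 1 and h($3) = 0. By first-step analysis:
h($1) = 0.29·1 + 0.22·h($1) + 0.25·h($2) + 0.24·0
h($2) = 0.26·1 + 0.2·h($1) + 0.27·h($2) + 0.27·0
Solving: h($1) = 0.5327, h($2) = 0.5021.
Starting from $1, the probability is 0.5327.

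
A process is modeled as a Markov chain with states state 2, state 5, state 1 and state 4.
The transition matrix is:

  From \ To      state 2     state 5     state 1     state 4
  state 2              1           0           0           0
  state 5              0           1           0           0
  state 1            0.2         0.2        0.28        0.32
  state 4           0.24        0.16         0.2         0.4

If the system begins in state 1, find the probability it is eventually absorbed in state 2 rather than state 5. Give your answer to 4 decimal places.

Let h(s) be the probability of absorption at state 2 starting from transient state s. Then h(state 2) = 1 and h(state 5) = 0. By first-step analysis:
h(state 1) = 0.2·1 + 0.2·0 + 0.28·h(state 1) + 0.32·h(state 4)
h(state 4) = 0.24·1 + 0.16·0 + 0.2·h(state 1) + 0.4·h(state 4)
Solving: h(state 1) = 0.5348, h(state 4) = 0.5783.
Starting from state 1, the probability is 0.5348.

0.5348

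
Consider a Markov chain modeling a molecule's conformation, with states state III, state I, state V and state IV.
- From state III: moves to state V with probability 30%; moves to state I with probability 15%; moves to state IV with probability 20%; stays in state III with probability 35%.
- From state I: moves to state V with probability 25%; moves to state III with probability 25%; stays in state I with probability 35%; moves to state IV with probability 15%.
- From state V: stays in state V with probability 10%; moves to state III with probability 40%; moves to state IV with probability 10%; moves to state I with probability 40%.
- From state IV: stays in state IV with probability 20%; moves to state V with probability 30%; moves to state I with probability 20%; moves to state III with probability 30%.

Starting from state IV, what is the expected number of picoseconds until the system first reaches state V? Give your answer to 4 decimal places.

3.4586

Let t(s) be the expected number of picoseconds to first reach state V from state s, with t(state V) = 0. Conditioning on the first picosecond:
t(state III) = 1 + 0.35·t(state III) + 0.15·t(state I) + 0.2·t(state IV)
t(state I) = 1 + 0.25·t(state III) + 0.35·t(state I) + 0.15·t(state IV)
t(state IV) = 1 + 0.3·t(state III) + 0.2·t(state I) + 0.2·t(state IV)
Solving: t(state III) = 3.4479, t(state I) = 3.6627, t(state IV) = 3.4586.
Expected picoseconds from state IV to state V: 3.4586.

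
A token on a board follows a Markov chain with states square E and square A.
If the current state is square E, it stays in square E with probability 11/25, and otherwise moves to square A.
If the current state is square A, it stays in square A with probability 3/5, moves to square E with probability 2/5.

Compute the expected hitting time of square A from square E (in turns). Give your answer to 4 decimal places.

Let t(s) be the expected number of turns to first reach square A from state s, with t(square A) = 0. Conditioning on the first turn:
t(square E) = 1 + 0.44·t(square E)
Solving: t(square E) = 1.7857.
Expected turns from square E to square A: 1.7857.

1.7857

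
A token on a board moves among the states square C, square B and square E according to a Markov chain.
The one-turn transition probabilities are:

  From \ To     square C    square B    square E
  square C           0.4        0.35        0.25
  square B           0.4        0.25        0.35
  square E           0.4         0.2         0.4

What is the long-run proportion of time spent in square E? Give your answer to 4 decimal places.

Let the stationary distribution be π with π = πP and π_1 + π_2 + π_3 = 1.
π_1 = 0.4·π_1 + 0.4·π_2 + 0.4·π_3
π_2 = 0.35·π_1 + 0.25·π_2 + 0.2·π_3
Solving with the normalization constraint gives π = (0.4000, 0.2737, 0.3263).
So the stationary probability of square E is 0.3263.

0.3263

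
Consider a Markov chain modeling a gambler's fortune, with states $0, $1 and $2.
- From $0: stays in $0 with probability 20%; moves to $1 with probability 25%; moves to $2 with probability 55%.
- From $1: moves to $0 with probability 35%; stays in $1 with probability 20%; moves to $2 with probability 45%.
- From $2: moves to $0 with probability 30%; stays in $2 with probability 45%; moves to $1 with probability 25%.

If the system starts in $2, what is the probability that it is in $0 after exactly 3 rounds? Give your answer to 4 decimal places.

Propagate the distribution vector 3 rounds from $2.
After 0 rounds: (0.0000, 0.0000, 1.0000)
After 1 round: (0.3000, 0.2500, 0.4500)
After 2 rounds: (0.2825, 0.2375, 0.4800)
After 3 rounds: (0.2836, 0.2381, 0.4783)
P(in $0 after 3 rounds) = 0.2836

0.2836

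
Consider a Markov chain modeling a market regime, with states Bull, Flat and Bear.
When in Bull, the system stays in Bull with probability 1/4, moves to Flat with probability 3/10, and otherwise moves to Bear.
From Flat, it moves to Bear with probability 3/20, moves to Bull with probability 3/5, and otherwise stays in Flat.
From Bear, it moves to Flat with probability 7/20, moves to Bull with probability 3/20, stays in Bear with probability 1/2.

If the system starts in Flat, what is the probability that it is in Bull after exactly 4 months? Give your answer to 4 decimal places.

0.3185

Propagate the distribution vector 4 months from Flat.
After 0 months: (0.0000, 1.0000, 0.0000)
After 1 month: (0.6000, 0.2500, 0.1500)
After 2 months: (0.3225, 0.2950, 0.3825)
After 3 months: (0.3150, 0.3044, 0.3806)
After 4 months: (0.3185, 0.3038, 0.3777)
P(in Bull after 4 months) = 0.3185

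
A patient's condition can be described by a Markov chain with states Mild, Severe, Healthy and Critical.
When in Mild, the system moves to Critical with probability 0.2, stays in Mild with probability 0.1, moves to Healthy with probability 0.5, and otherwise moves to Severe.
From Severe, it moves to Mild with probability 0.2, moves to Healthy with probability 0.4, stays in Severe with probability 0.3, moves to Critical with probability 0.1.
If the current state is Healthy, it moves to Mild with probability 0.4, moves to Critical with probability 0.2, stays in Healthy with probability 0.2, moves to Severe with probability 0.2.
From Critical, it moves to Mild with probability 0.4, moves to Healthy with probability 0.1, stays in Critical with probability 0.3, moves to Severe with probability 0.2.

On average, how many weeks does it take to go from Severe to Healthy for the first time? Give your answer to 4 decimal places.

Let t(s) be the expected number of weeks to first reach Healthy from state s, with t(Healthy) = 0. Conditioning on the first week:
t(Mild) = 1 + 0.1·t(Mild) + 0.2·t(Severe) + 0.2·t(Critical)
t(Severe) = 1 + 0.2·t(Mild) + 0.3·t(Severe) + 0.1·t(Critical)
t(Critical) = 1 + 0.4·t(Mild) + 0.2·t(Severe) + 0.3·t(Critical)
Solving: t(Mild) = 2.5077, t(Severe) = 2.6625, t(Critical) = 3.6223.
Expected weeks from Severe to Healthy: 2.6625.

2.6625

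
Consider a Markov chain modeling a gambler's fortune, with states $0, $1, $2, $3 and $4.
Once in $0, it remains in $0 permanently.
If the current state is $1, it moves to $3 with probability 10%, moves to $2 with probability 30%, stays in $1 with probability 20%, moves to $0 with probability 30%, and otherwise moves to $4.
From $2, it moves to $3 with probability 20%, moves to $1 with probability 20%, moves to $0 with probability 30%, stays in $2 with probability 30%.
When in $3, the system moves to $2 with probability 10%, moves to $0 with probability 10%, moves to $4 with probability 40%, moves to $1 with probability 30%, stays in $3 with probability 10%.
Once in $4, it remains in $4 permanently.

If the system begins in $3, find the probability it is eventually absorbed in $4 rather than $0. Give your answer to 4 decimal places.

Let h(s) be the probability of absorption at $4 starting from transient state s. Then h($4) = 1 and h($0) = 0. By first-step analysis:
h($1) = 0.3·0 + 0.2·h($1) + 0.3·h($2) + 0.1·h($3) + 0.1·1
h($2) = 0.3·0 + 0.2·h($1) + 0.3·h($2) + 0.2·h($3)
h($3) = 0.1·0 + 0.3·h($1) + 0.1·h($2) + 0.1·h($3) + 0.4·1
Solving: h($1) = 0.2875, h($2) = 0.2443, h($3) = 0.5674.
Starting from $3, the probability is 0.5674.

0.5674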